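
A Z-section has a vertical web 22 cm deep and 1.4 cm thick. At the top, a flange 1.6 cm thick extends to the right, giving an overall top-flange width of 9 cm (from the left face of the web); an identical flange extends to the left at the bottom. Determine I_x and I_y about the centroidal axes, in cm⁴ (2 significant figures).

Treat the section as a set of non-overlapping primitives; coordinates are from the bounding-box lower-left.
Web: 1.4 × 22, A = 30.8 cm², y = 11 cm, Ī = 1 242 cm⁴.
Top flange (beyond web): 7.6 × 1.6, A = 12.16 cm², y = 21.2 cm, Ī = 2.594 cm⁴.
Bottom flange (beyond web): 7.6 × 1.6, A = 12.16 cm², y = 0.8 cm, Ī = 2.594 cm⁴.
Centroid: ȳ = ΣA·y / ΣA = 11 cm.
Transfer each piece to the centroidal x-axis using Ī + A·d² with d = y − 11:
  web: d = 0 cm → contributes +1 242 cm⁴
  top flange (beyond web): d = 10.2 cm → contributes +1 268 cm⁴
  bottom flange (beyond web): d = -10.2 cm → contributes +1 268 cm⁴
Total I = 3 778 cm⁴.
For the y-axis: x̄ = 8.3 cm.
Repeating about the centroidal y-axis gives I_y = 614.6 cm⁴.

I_x ≈ 3800 cm⁴, I_y ≈ 610 cm⁴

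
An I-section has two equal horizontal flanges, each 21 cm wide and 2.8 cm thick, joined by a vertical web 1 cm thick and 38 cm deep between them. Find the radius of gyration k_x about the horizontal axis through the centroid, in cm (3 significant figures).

Break the section into simple shapes (no overlaps), measuring from the bottom-left corner of the bounding box.
Bottom flange: 21 × 2.8, A = 58.8 cm², y = 1.4 cm, Ī = 38.416 cm⁴.
Web: 1 × 38, A = 38 cm², y = 21.8 cm, Ī = 4572.7 cm⁴.
Top flange: 21 × 2.8, A = 58.8 cm², y = 42.2 cm, Ī = 38.416 cm⁴.
By symmetry the centroid is at mid-height, ȳ = 21.8 cm.
Transfer each piece to the horizontal axis through the centroid using Ī + A·d² with d = y − 21.8:
  bottom flange: d = -20.4 cm → contributes +24 509 cm⁴
  web: d = 0 cm → contributes +4572.7 cm⁴
  top flange: d = 20.4 cm → contributes +24 509 cm⁴
Total I = 53 590 cm⁴.
Radius of gyration: k = √(I/A) = √(53 590 / 155.6) = 18.558 cm.

k_x ≈ 18.6 cm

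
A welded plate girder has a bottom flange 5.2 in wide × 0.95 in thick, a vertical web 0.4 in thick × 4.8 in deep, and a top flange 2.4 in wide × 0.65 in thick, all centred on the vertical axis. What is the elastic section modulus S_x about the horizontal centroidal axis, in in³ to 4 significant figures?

Break the section into simple shapes (no overlaps), measuring from the bottom-left corner of the bounding box.
Bottom plate: 5.2 × 0.95, A = 4.94 in², y = 0.475 in, Ī = 0.371529 in⁴.
Web plate: 0.4 × 4.8, A = 1.92 in², y = 3.35 in, Ī = 3.6864 in⁴.
Top plate: 2.4 × 0.65, A = 1.56 in², y = 6.075 in, Ī = 0.054925 in⁴.
Centroid: ȳ = ΣA·y / ΣA = 2.16811 in.
Transfer each piece to the horizontal centroidal axis using Ī + A·d² with d = y − 2.16811:
  bottom plate: d = -1.69311 in → contributes +14.5327 in⁴
  web plate: d = 1.18189 in → contributes +6.36837 in⁴
  top plate: d = 3.90689 in → contributes +23.8664 in⁴
Total I = 44.7675 in⁴.
Extreme fibre distance c = 4.23189 in; S = I/c = 10.5786 in³.

S_x ≈ 10.58 in³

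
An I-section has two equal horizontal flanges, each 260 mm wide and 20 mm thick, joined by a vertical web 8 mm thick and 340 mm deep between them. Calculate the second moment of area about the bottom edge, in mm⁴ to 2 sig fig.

Break the section into simple shapes (no overlaps), measuring from the bottom-left corner of the bounding box.
Bottom flange: 260 × 20, A = 5 200 mm², y = 10 mm, Ī = 173 333 mm⁴.
Web: 8 × 340, A = 2 720 mm², y = 190 mm, Ī = 26 202 667 mm⁴.
Top flange: 260 × 20, A = 5 200 mm², y = 370 mm, Ī = 173 333 mm⁴.
Transfer each piece to a horizontal axis along the bottom face using Ī + A·d² with d = y − 0:
  bottom flange: d = 10 mm → contributes +693 333 mm⁴
  web: d = 190 mm → contributes +124 394 667 mm⁴
  top flange: d = 370 mm → contributes +712 053 333 mm⁴
Total I = 837 141 333 mm⁴.

I_base ≈ 8.4 × 10⁸ mm⁴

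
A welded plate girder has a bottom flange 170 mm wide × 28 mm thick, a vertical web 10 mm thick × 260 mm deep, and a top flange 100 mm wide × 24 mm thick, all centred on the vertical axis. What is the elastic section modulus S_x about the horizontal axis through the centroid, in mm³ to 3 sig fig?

Split into non-overlapping primitives; take the origin at the lower-left of the bounding box.
Bottom plate: 170 × 28, A = 4 760 mm², y = 14 mm, Ī = 310 987 mm⁴.
Web plate: 10 × 260, A = 2 600 mm², y = 158 mm, Ī = 14 646 667 mm⁴.
Top plate: 100 × 24, A = 2 400 mm², y = 300 mm, Ī = 115 200 mm⁴.
Centroid: ȳ = ΣA·y / ΣA = 122.69 mm.
Transfer each piece to the horizontal axis through the centroid using Ī + A·d² with d = y − 122.69:
  bottom plate: d = -108.69 mm → contributes +56 541 797 mm⁴
  web plate: d = 35.311 mm → contributes +17 888 607 mm⁴
  top plate: d = 177.31 mm → contributes +75 569 662 mm⁴
Total I = 150 000 066 mm⁴.
Extreme fibre distance c = 189.31 mm; S = I/c = 792 345 mm³.

S_x ≈ 7.92 × 10⁵ mm³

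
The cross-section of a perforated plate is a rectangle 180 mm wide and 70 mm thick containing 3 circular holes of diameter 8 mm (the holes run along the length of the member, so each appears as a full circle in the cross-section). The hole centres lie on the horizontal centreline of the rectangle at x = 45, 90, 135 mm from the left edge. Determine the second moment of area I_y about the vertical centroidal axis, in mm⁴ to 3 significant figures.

Treat the section as a set of non-overlapping primitives; coordinates are from the bounding-box lower-left.
Plate: 180 × 70, A = 12 600 mm², x = 90 mm, Ī = 34 020 000 mm⁴.
Hole 1 (subtracted): ⌀8, A = 50.265 mm², x = 45 mm, Ī = 201.06 mm⁴.
Hole 2 (subtracted): ⌀8, A = 50.265 mm², x = 90 mm, Ī = 201.06 mm⁴.
Hole 3 (subtracted): ⌀8, A = 50.265 mm², x = 135 mm, Ī = 201.06 mm⁴.
By symmetry the centroid is at mid-width, x̄ = 90 mm.
Transfer each piece to the vertical centroidal axis using Ī + A·d² with d = x − 90:
  plate: d = 0 mm → contributes +34 020 000 mm⁴
  hole 1: d = -45 mm → contributes −101 989 mm⁴
  hole 2: d = 0 mm → contributes −201.06 mm⁴
  hole 3: d = 45 mm → contributes −101 989 mm⁴
Total I = 33 815 822 mm⁴.

I_y ≈ 3.38 × 10⁷ mm⁴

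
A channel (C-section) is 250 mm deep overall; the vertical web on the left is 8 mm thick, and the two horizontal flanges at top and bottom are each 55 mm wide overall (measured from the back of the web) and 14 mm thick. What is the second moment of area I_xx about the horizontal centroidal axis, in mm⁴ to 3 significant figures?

Split into non-overlapping primitives; take the origin at the lower-left of the bounding box.
Web: 8 × 250, A = 2 000 mm², y = 125 mm, Ī = 10 416 667 mm⁴.
Top flange (beyond web): 47 × 14, A = 658 mm², y = 243 mm, Ī = 10 747 mm⁴.
Bottom flange (beyond web): 47 × 14, A = 658 mm², y = 7 mm, Ī = 10 747 mm⁴.
By symmetry the centroid is at mid-height, ȳ = 125 mm.
Transfer each piece to the horizontal centroidal axis using Ī + A·d² with d = y − 125:
  web: d = 0 mm → contributes +10 416 667 mm⁴
  top flange (beyond web): d = 118 mm → contributes +9 172 739 mm⁴
  bottom flange (beyond web): d = -118 mm → contributes +9 172 739 mm⁴
Total I = 28 762 145 mm⁴.

I_xx ≈ 2.88 × 10⁷ mm⁴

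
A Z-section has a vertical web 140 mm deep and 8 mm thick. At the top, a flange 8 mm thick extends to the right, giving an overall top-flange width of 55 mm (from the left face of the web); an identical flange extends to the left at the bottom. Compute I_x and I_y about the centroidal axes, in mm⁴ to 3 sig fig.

I_x ≈ 5.11 × 10⁶ mm⁴, I_y ≈ 7.13 × 10⁵ mm⁴

Split into non-overlapping primitives; take the origin at the lower-left of the bounding box.
Web: 8 × 140, A = 1 120 mm², y = 70 mm, Ī = 1 829 333 mm⁴.
Top flange (beyond web): 47 × 8, A = 376 mm², y = 136 mm, Ī = 2005.3 mm⁴.
Bottom flange (beyond web): 47 × 8, A = 376 mm², y = 4 mm, Ī = 2005.3 mm⁴.
Centroid: ȳ = ΣA·y / ΣA = 70 mm.
Transfer each piece to the centroidal x-axis using Ī + A·d² with d = y − 70:
  web: d = 0 mm → contributes +1 829 333 mm⁴
  top flange (beyond web): d = 66 mm → contributes +1 639 861 mm⁴
  bottom flange (beyond web): d = -66 mm → contributes +1 639 861 mm⁴
Total I = 5 109 056 mm⁴.
For the y-axis: x̄ = 51 mm.
Repeating about the centroidal y-axis gives I_y = 713 104 mm⁴.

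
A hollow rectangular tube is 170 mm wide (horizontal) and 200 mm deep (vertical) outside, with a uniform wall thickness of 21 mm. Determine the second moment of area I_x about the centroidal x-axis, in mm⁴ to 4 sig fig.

I_x ≈ 7.126 × 10⁷ mm⁴

Split into non-overlapping primitives; take the origin at the lower-left of the bounding box.
Outer rectangle: 170 × 200, A = 34 000 mm², y = 100 mm, Ī = 113 333 333 mm⁴.
Inner void (subtracted): 128 × 158, A = 20 224 mm², y = 100 mm, Ī = 42 072 661 mm⁴.
By symmetry the centroid is at mid-height, ȳ = 100 mm.
All pieces are centred on the centroidal x-axis, so I = ΣĪ (holes subtracted) = 71 260 672 mm⁴.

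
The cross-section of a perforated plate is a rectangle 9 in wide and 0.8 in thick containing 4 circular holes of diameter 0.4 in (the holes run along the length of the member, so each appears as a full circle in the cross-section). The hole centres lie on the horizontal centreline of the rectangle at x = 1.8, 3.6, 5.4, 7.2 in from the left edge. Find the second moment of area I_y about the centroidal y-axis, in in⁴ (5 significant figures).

I_y ≈ 46.559 in⁴

Decompose the section into non-overlapping parts with the origin at the bottom-left of its bounding rectangle.
Plate: 9 × 0.8, A = 7.2 in², x = 4.5 in, Ī = 48.6 in⁴.
Hole 1 (subtracted): ⌀0.4, A = 0.1256637 in², x = 1.8 in, Ī = 0.001256637 in⁴.
Hole 2 (subtracted): ⌀0.4, A = 0.1256637 in², x = 3.6 in, Ī = 0.001256637 in⁴.
Hole 3 (subtracted): ⌀0.4, A = 0.1256637 in², x = 5.4 in, Ī = 0.001256637 in⁴.
Hole 4 (subtracted): ⌀0.4, A = 0.1256637 in², x = 7.2 in, Ī = 0.001256637 in⁴.
By symmetry the centroid is at mid-width, x̄ = 4.5 in.
Transfer each piece to the centroidal y-axis using Ī + A·d² with d = x − 4.5:
  plate: d = 0 in → contributes +48.6 in⁴
  hole 1: d = -2.7 in → contributes −0.9173451 in⁴
  hole 2: d = -0.9 in → contributes −0.1030442 in⁴
  hole 3: d = 0.9 in → contributes −0.1030442 in⁴
  hole 4: d = 2.7 in → contributes −0.9173451 in⁴
Total I = 46.55922 in⁴.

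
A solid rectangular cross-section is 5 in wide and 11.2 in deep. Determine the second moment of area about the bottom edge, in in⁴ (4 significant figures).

I_base ≈ 2342 in⁴

The section: 5 × 11.2, A = 56 in², y = 5.6 in, Ī = 585.387 in⁴.
Transfer it to the bottom edge using Ī + A·d² with d = y − 0:
  the section: d = 5.6 in → contributes +2341.55 in⁴
Total I = 2341.55 in⁴.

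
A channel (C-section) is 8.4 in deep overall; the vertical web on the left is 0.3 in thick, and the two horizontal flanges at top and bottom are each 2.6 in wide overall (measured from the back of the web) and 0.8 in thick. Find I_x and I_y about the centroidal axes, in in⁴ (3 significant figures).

I_x ≈ 68.2 in⁴, I_y ≈ 4.17 in⁴

Split into non-overlapping primitives; take the origin at the lower-left of the bounding box.
Web: 0.3 × 8.4, A = 2.52 in², y = 4.2 in, Ī = 14.818 in⁴.
Top flange (beyond web): 2.3 × 0.8, A = 1.84 in², y = 8 in, Ī = 0.098133 in⁴.
Bottom flange (beyond web): 2.3 × 0.8, A = 1.84 in², y = 0.4 in, Ī = 0.098133 in⁴.
By symmetry the centroid is at mid-height, ȳ = 4.2 in.
Transfer each piece to the centroidal x-axis using Ī + A·d² with d = y − 4.2:
  web: d = 0 in → contributes +14.818 in⁴
  top flange (beyond web): d = 3.8 in → contributes +26.668 in⁴
  bottom flange (beyond web): d = -3.8 in → contributes +26.668 in⁴
Total I = 68.153 in⁴.
For the y-axis: x̄ = 0.92161 in.
Repeating about the centroidal y-axis gives I_y = 4.169 in⁴.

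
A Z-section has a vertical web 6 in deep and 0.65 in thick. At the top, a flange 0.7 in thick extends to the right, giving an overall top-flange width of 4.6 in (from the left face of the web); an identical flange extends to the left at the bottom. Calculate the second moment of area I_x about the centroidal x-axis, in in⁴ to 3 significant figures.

Break the section into simple shapes (no overlaps), measuring from the bottom-left corner of the bounding box.
Web: 0.65 × 6, A = 3.9 in², y = 3 in, Ī = 11.7 in⁴.
Top flange (beyond web): 3.95 × 0.7, A = 2.765 in², y = 5.65 in, Ī = 0.1129 in⁴.
Bottom flange (beyond web): 3.95 × 0.7, A = 2.765 in², y = 0.35 in, Ī = 0.1129 in⁴.
Centroid: ȳ = ΣA·y / ΣA = 3 in.
Transfer each piece to the centroidal x-axis using Ī + A·d² with d = y − 3:
  web: d = 0 in → contributes +11.7 in⁴
  top flange (beyond web): d = 2.65 in → contributes +19.53 in⁴
  bottom flange (beyond web): d = -2.65 in → contributes +19.53 in⁴
Total I = 50.76 in⁴.

I_x ≈ 50.8 in⁴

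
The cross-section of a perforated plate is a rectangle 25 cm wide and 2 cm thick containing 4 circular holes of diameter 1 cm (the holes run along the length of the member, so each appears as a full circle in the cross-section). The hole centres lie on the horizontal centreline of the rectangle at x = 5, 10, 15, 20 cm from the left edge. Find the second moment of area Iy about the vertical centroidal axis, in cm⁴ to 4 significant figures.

Treat the section as a set of non-overlapping primitives; coordinates are from the bounding-box lower-left.
Plate: 25 × 2, A = 50 cm², x = 12.5 cm, Ī = 2604.17 cm⁴.
Hole 1 (subtracted): ⌀1, A = 0.785398 cm², x = 5 cm, Ī = 0.0490874 cm⁴.
Hole 2 (subtracted): ⌀1, A = 0.785398 cm², x = 10 cm, Ī = 0.0490874 cm⁴.
Hole 3 (subtracted): ⌀1, A = 0.785398 cm², x = 15 cm, Ī = 0.0490874 cm⁴.
Hole 4 (subtracted): ⌀1, A = 0.785398 cm², x = 20 cm, Ī = 0.0490874 cm⁴.
By symmetry the centroid is at mid-width, x̄ = 12.5 cm.
Transfer each piece to the vertical centroidal axis using Ī + A·d² with d = x − 12.5:
  plate: d = 0 cm → contributes +2604.17 cm⁴
  hole 1: d = -7.5 cm → contributes −44.2277 cm⁴
  hole 2: d = -2.5 cm → contributes −4.95783 cm⁴
  hole 3: d = 2.5 cm → contributes −4.95783 cm⁴
  hole 4: d = 7.5 cm → contributes −44.2277 cm⁴
Total I = 2505.8 cm⁴.

Iy ≈ 2506 cm⁴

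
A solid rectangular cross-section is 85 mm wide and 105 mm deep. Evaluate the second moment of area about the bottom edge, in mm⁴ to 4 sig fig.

The section: 85 × 105, A = 8 925 mm², y = 52.5 mm, Ī = 8 199 844 mm⁴.
Transfer it to the base of the section using Ī + A·d² with d = y − 0:
  the section: d = 52.5 mm → contributes +32 799 375 mm⁴
Total I = 32 799 375 mm⁴.

I_base ≈ 3.280 × 10⁷ mm⁴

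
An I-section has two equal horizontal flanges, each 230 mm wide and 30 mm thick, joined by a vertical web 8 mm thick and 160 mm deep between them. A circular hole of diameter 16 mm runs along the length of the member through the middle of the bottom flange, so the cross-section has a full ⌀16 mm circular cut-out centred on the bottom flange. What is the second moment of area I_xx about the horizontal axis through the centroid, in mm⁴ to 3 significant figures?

Break the section into simple shapes (no overlaps), measuring from the bottom-left corner of the bounding box.
Bottom flange: 230 × 30, A = 6 900 mm², y = 15 mm, Ī = 517 500 mm⁴.
Web: 8 × 160, A = 1 280 mm², y = 110 mm, Ī = 2 730 667 mm⁴.
Top flange: 230 × 30, A = 6 900 mm², y = 205 mm, Ī = 517 500 mm⁴.
Hole (subtracted): ⌀16, A = 201.06 mm², y = 15 mm, Ī = 3 217 mm⁴.
Centroid: ȳ = ΣA·y / ΣA = 111.28 mm.
Transfer each piece to the horizontal axis through the centroid using Ī + A·d² with d = y − 111.28:
  bottom flange: d = -96.284 mm → contributes +64 484 372 mm⁴
  web: d = -1.2838 mm → contributes +2 732 776 mm⁴
  top flange: d = 93.716 mm → contributes +61 118 371 mm⁴
  hole: d = -96.284 mm → contributes −1 867 174 mm⁴
Total I = 126 468 345 mm⁴.

I_xx ≈ 1.26 × 10⁸ mm⁴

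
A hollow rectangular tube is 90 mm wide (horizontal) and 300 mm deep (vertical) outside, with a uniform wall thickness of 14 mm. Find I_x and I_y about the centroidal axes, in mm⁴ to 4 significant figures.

Treat the section as a set of non-overlapping primitives; coordinates are from the bounding-box lower-left.
Outer rectangle: 90 × 300, A = 27 000 mm², y = 150 mm, Ī = 202 500 000 mm⁴.
Inner void (subtracted): 62 × 272, A = 16 864 mm², y = 150 mm, Ī = 103 972 181 mm⁴.
By symmetry the centroid is at mid-height, ȳ = 150 mm.
All pieces are centred on the centroidal x-axis, so I = ΣĪ (holes subtracted) = 98 527 819 mm⁴.
Repeating about the centroidal y-axis gives I_y = 12 822 899 mm⁴.

I_x ≈ 9.853 × 10⁷ mm⁴, I_y ≈ 1.282 × 10⁷ mm⁴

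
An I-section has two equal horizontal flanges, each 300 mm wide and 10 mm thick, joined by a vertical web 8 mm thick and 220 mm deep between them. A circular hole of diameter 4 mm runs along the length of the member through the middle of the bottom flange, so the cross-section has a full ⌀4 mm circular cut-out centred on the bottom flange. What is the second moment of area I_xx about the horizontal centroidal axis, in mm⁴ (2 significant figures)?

I_xx ≈ 8.6 × 10⁷ mm⁴

Decompose the section into non-overlapping parts with the origin at the bottom-left of its bounding rectangle.
Bottom flange: 300 × 10, A = 3 000 mm², y = 5 mm, Ī = 25 000 mm⁴.
Web: 8 × 220, A = 1 760 mm², y = 120 mm, Ī = 7 098 667 mm⁴.
Top flange: 300 × 10, A = 3 000 mm², y = 235 mm, Ī = 25 000 mm⁴.
Hole (subtracted): ⌀4, A = 12.57 mm², y = 5 mm, Ī = 12.57 mm⁴.
Centroid: ȳ = ΣA·y / ΣA = 120.2 mm.
Transfer each piece to the horizontal centroidal axis using Ī + A·d² with d = y − 120.2:
  bottom flange: d = -115.2 mm → contributes +39 828 810 mm⁴
  web: d = -0.1865 mm → contributes +7 098 728 mm⁴
  top flange: d = 114.8 mm → contributes +39 571 398 mm⁴
  hole: d = -115.2 mm → contributes −166 742 mm⁴
Total I = 86 332 194 mm⁴.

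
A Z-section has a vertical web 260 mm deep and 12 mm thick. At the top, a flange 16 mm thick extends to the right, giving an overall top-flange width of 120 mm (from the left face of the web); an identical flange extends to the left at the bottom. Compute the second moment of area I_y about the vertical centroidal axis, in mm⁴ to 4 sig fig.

I_y ≈ 1.584 × 10⁷ mm⁴

Treat the section as a set of non-overlapping primitives; coordinates are from the bounding-box lower-left.
Web: 12 × 260, A = 3 120 mm², x = 114 mm, Ī = 37 440 mm⁴.
Top flange (beyond web): 108 × 16, A = 1 728 mm², x = 174 mm, Ī = 1 679 616 mm⁴.
Bottom flange (beyond web): 108 × 16, A = 1 728 mm², x = 54 mm, Ī = 1 679 616 mm⁴.
Centroid: x̄ = ΣA·x / ΣA = 114 mm.
Transfer each piece to the vertical centroidal axis using Ī + A·d² with d = x − 114:
  web: d = 0 mm → contributes +37 440 mm⁴
  top flange (beyond web): d = 60 mm → contributes +7 900 416 mm⁴
  bottom flange (beyond web): d = -60 mm → contributes +7 900 416 mm⁴
Total I = 15 838 272 mm⁴.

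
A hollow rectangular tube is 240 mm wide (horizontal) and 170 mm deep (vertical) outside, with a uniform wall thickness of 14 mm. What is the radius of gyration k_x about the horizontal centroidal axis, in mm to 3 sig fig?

k_x ≈ 66.8 mm

Break the section into simple shapes (no overlaps), measuring from the bottom-left corner of the bounding box.
Outer rectangle: 240 × 170, A = 40 800 mm², y = 85 mm, Ī = 98 260 000 mm⁴.
Inner void (subtracted): 212 × 142, A = 30 104 mm², y = 85 mm, Ī = 50 584 755 mm⁴.
By symmetry the centroid is at mid-height, ȳ = 85 mm.
All pieces are centred on the horizontal centroidal axis, so I = ΣĪ (holes subtracted) = 47 675 245 mm⁴.
Radius of gyration: k = √(I/A) = √(47 675 245 / 10 696) = 66.763 mm.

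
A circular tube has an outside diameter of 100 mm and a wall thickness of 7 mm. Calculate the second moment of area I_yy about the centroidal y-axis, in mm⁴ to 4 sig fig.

Break the section into simple shapes (no overlaps), measuring from the bottom-left corner of the bounding box.
Outer circle: ⌀100, A = 7853.98 mm², x = 50 mm, Ī = 4 908 739 mm⁴.
Bore (subtracted): ⌀86, A = 5808.8 mm², x = 50 mm, Ī = 2 685 120 mm⁴.
By symmetry the centroid is at mid-width, x̄ = 50 mm.
All pieces are centred on the centroidal y-axis, so I = ΣĪ (holes subtracted) = 2 223 618 mm⁴.

I_yy ≈ 2.224 × 10⁶ mm⁴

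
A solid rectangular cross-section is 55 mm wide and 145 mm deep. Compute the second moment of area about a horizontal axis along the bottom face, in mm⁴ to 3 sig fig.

The section: 55 × 145, A = 7 975 mm², y = 72.5 mm, Ī = 13 972 865 mm⁴.
Transfer it to a horizontal axis along the bottom face using Ī + A·d² with d = y − 0:
  the section: d = 72.5 mm → contributes +55 891 458 mm⁴
Total I = 55 891 458 mm⁴.

I_base ≈ 5.59 × 10⁷ mm⁴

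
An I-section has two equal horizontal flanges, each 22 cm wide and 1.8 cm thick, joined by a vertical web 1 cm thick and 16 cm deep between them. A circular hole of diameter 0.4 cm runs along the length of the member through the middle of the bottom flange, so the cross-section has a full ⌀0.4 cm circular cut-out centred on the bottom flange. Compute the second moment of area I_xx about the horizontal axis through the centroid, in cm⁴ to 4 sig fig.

Break the section into simple shapes (no overlaps), measuring from the bottom-left corner of the bounding box.
Bottom flange: 22 × 1.8, A = 39.6 cm², y = 0.9 cm, Ī = 10.692 cm⁴.
Web: 1 × 16, A = 16 cm², y = 9.8 cm, Ī = 341.333 cm⁴.
Top flange: 22 × 1.8, A = 39.6 cm², y = 18.7 cm, Ī = 10.692 cm⁴.
Hole (subtracted): ⌀0.4, A = 0.125664 cm², y = 0.9 cm, Ī = 0.00125664 cm⁴.
Centroid: ȳ = ΣA·y / ΣA = 9.81176 cm.
Transfer each piece to the horizontal axis through the centroid using Ī + A·d² with d = y − 9.81176:
  bottom flange: d = -8.91176 cm → contributes +3155.71 cm⁴
  web: d = -0.0117635 cm → contributes +341.336 cm⁴
  top flange: d = 8.88824 cm → contributes +3139.12 cm⁴
  hole: d = -8.91176 cm → contributes −9.98141 cm⁴
Total I = 6626.18 cm⁴.

I_xx ≈ 6626 cm⁴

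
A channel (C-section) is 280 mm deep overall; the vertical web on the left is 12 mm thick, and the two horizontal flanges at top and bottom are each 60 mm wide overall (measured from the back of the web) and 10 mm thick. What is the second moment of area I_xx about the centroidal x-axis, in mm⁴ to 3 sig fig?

Break the section into simple shapes (no overlaps), measuring from the bottom-left corner of the bounding box.
Web: 12 × 280, A = 3 360 mm², y = 140 mm, Ī = 21 952 000 mm⁴.
Top flange (beyond web): 48 × 10, A = 480 mm², y = 275 mm, Ī = 4 000 mm⁴.
Bottom flange (beyond web): 48 × 10, A = 480 mm², y = 5 mm, Ī = 4 000 mm⁴.
By symmetry the centroid is at mid-height, ȳ = 140 mm.
Transfer each piece to the centroidal x-axis using Ī + A·d² with d = y − 140:
  web: d = 0 mm → contributes +21 952 000 mm⁴
  top flange (beyond web): d = 135 mm → contributes +8 752 000 mm⁴
  bottom flange (beyond web): d = -135 mm → contributes +8 752 000 mm⁴
Total I = 39 456 000 mm⁴.

I_xx ≈ 3.95 × 10⁷ mm⁴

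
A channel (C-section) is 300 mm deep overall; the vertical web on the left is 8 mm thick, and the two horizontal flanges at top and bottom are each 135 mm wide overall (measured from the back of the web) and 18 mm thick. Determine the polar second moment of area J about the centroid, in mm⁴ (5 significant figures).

J ≈ 1.2235 × 10⁸ mm⁴

Decompose the section into non-overlapping parts with the origin at the bottom-left of its bounding rectangle.
Web: 8 × 300, A = 2 400 mm², y = 150 mm, Ī = 18 000 000 mm⁴.
Top flange (beyond web): 127 × 18, A = 2 286 mm², y = 291 mm, Ī = 61 722 mm⁴.
Bottom flange (beyond web): 127 × 18, A = 2 286 mm², y = 9 mm, Ī = 61 722 mm⁴.
By symmetry the centroid is at mid-height, ȳ = 150 mm.
Transfer each piece to the centroidal x-axis using Ī + A·d² with d = y − 150:
  web: d = 0 mm → contributes +18 000 000 mm⁴
  top flange (beyond web): d = 141 mm → contributes +45 509 688 mm⁴
  bottom flange (beyond web): d = -141 mm → contributes +45 509 688 mm⁴
Total I = 109 019 376 mm⁴.
For the y-axis: x̄ = 48.2642 mm.
Repeating about the centroidal y-axis gives I_y = 13 328 749 mm⁴.
Polar second moment: J = I_x + I_y = 122 348 125 mm⁴.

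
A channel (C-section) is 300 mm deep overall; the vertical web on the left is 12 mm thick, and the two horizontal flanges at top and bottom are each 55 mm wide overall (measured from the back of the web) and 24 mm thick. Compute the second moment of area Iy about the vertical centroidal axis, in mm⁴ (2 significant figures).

Decompose the section into non-overlapping parts with the origin at the bottom-left of its bounding rectangle.
Web: 12 × 300, A = 3 600 mm², x = 6 mm, Ī = 43 200 mm⁴.
Top flange (beyond web): 43 × 24, A = 1 032 mm², x = 33.5 mm, Ī = 159 014 mm⁴.
Bottom flange (beyond web): 43 × 24, A = 1 032 mm², x = 33.5 mm, Ī = 159 014 mm⁴.
Centroid: x̄ = ΣA·x / ΣA = 16.02 mm.
Transfer each piece to the vertical centroidal axis using Ī + A·d² with d = x − 16.02:
  web: d = -10.02 mm → contributes +404 727 mm⁴
  top flange (beyond web): d = 17.48 mm → contributes +474 299 mm⁴
  bottom flange (beyond web): d = 17.48 mm → contributes +474 299 mm⁴
Total I = 1 353 325 mm⁴.

Iy ≈ 1.4 × 10⁶ mm⁴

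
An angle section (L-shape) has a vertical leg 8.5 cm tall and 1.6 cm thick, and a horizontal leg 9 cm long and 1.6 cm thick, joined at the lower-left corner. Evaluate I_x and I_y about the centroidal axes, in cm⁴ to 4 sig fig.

Break the section into simple shapes (no overlaps), measuring from the bottom-left corner of the bounding box.
Vertical leg: 1.6 × 8.5, A = 13.6 cm², y = 4.25 cm, Ī = 81.8833 cm⁴.
Horizontal leg (remainder): 7.4 × 1.6, A = 11.84 cm², y = 0.8 cm, Ī = 2.52587 cm⁴.
Centroid: ȳ = ΣA·y / ΣA = 2.64434 cm.
Transfer each piece to the centroidal x-axis using Ī + A·d² with d = y − 2.64434:
  vertical leg: d = 1.60566 cm → contributes +116.946 cm⁴
  horizontal leg (remainder): d = -1.84434 cm → contributes +42.8007 cm⁴
Total I = 159.747 cm⁴.
For the y-axis: x̄ = 2.89434 cm.
Repeating about the centroidal y-axis gives I_y = 185.105 cm⁴.

I_x ≈ 159.7 cm⁴, I_y ≈ 185.1 cm⁴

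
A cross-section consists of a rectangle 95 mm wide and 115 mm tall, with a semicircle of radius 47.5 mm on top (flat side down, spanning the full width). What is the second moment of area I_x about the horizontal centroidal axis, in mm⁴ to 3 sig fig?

I_x ≈ 2.87 × 10⁷ mm⁴

Decompose the section into non-overlapping parts with the origin at the bottom-left of its bounding rectangle.
Rectangular body: 95 × 115, A = 10 925 mm², y = 57.5 mm, Ī = 12 040 260 mm⁴.
Semicircular cap: semicircle r = 47.5, A = 3544.1 mm², y = 135.16 mm, Ī = 558 736 mm⁴.
Centroid: ȳ = ΣA·y / ΣA = 76.522 mm.
Transfer each piece to the horizontal centroidal axis using Ī + A·d² with d = y − 76.522:
  rectangular body: d = -19.022 mm → contributes +15 993 404 mm⁴
  semicircular cap: d = 58.637 mm → contributes +12 744 618 mm⁴
Total I = 28 738 023 mm⁴.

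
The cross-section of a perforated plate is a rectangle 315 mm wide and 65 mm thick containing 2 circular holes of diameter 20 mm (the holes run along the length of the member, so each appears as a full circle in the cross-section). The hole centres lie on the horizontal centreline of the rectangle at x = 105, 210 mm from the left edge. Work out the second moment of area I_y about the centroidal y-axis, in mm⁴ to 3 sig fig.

Treat the section as a set of non-overlapping primitives; coordinates are from the bounding-box lower-left.
Plate: 315 × 65, A = 20 475 mm², x = 157.5 mm, Ī = 169 302 656 mm⁴.
Hole 1 (subtracted): ⌀20, A = 314.16 mm², x = 105 mm, Ī = 7 854 mm⁴.
Hole 2 (subtracted): ⌀20, A = 314.16 mm², x = 210 mm, Ī = 7 854 mm⁴.
By symmetry the centroid is at mid-width, x̄ = 157.5 mm.
Transfer each piece to the centroidal y-axis using Ī + A·d² with d = x − 157.5:
  plate: d = 0 mm → contributes +169 302 656 mm⁴
  hole 1: d = -52.5 mm → contributes −873 755 mm⁴
  hole 2: d = 52.5 mm → contributes −873 755 mm⁴
Total I = 167 555 145 mm⁴.

I_y ≈ 1.68 × 10⁸ mm⁴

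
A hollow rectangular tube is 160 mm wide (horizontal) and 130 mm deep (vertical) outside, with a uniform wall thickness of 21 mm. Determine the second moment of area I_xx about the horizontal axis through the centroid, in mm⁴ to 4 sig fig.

Treat the section as a set of non-overlapping primitives; coordinates are from the bounding-box lower-left.
Outer rectangle: 160 × 130, A = 20 800 mm², y = 65 mm, Ī = 29 293 333 mm⁴.
Inner void (subtracted): 118 × 88, A = 10 384 mm², y = 65 mm, Ī = 6 701 141 mm⁴.
By symmetry the centroid is at mid-height, ȳ = 65 mm.
All pieces are centred on the horizontal axis through the centroid, so I = ΣĪ (holes subtracted) = 22 592 192 mm⁴.

I_xx ≈ 2.259 × 10⁷ mm⁴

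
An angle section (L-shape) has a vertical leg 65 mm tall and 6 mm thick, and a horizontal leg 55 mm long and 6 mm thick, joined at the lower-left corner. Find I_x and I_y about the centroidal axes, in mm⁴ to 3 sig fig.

I_x ≈ 2.84 × 10⁵ mm⁴, I_y ≈ 1.87 × 10⁵ mm⁴

Decompose the section into non-overlapping parts with the origin at the bottom-left of its bounding rectangle.
Vertical leg: 6 × 65, A = 390 mm², y = 32.5 mm, Ī = 137 313 mm⁴.
Horizontal leg (remainder): 49 × 6, A = 294 mm², y = 3 mm, Ī = 882 mm⁴.
Centroid: ȳ = ΣA·y / ΣA = 19.82 mm.
Transfer each piece to the centroidal x-axis using Ī + A·d² with d = y − 19.82:
  vertical leg: d = 12.68 mm → contributes +200 016 mm⁴
  horizontal leg (remainder): d = -16.82 mm → contributes +84 060 mm⁴
Total I = 284 076 mm⁴.
For the y-axis: x̄ = 14.82 mm.
Repeating about the centroidal y-axis gives I_y = 186 766 mm⁴.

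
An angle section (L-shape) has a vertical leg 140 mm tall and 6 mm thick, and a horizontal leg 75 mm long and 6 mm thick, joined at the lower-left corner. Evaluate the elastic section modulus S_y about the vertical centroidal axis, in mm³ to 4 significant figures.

S_y ≈ 9338 mm³

Treat the section as a set of non-overlapping primitives; coordinates are from the bounding-box lower-left.
Vertical leg: 6 × 140, A = 840 mm², x = 3 mm, Ī = 2 520 mm⁴.
Horizontal leg (remainder): 69 × 6, A = 414 mm², x = 40.5 mm, Ī = 164 255 mm⁴.
Centroid: x̄ = ΣA·x / ΣA = 15.3804 mm.
Transfer each piece to the vertical centroidal axis using Ī + A·d² with d = x − 15.3804:
  vertical leg: d = -12.3804 mm → contributes +131 270 mm⁴
  horizontal leg (remainder): d = 25.1196 mm → contributes +425 487 mm⁴
Total I = 556 757 mm⁴.
Extreme fibre distance c = 59.6196 mm; S = I/c = 9338.48 mm³.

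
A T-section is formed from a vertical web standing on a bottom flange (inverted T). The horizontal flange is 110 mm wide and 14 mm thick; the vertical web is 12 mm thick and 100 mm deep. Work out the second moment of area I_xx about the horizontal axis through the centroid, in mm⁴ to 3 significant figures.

I_xx ≈ 3.22 × 10⁶ mm⁴

Break the section into simple shapes (no overlaps), measuring from the bottom-left corner of the bounding box.
Flange: 110 × 14, A = 1 540 mm², y = 7 mm, Ī = 25 153 mm⁴.
Web: 12 × 100, A = 1 200 mm², y = 64 mm, Ī = 1 000 000 mm⁴.
Centroid: ȳ = ΣA·y / ΣA = 31.964 mm.
Transfer each piece to the horizontal axis through the centroid using Ī + A·d² with d = y − 31.964:
  flange: d = -24.964 mm → contributes +984 845 mm⁴
  web: d = 32.036 mm → contributes +2 231 605 mm⁴
Total I = 3 216 450 mm⁴.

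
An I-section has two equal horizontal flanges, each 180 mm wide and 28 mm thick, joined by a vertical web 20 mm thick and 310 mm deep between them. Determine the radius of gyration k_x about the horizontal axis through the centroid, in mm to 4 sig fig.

k_x ≈ 144.1 mm

Decompose the section into non-overlapping parts with the origin at the bottom-left of its bounding rectangle.
Bottom flange: 180 × 28, A = 5 040 mm², y = 14 mm, Ī = 329 280 mm⁴.
Web: 20 × 310, A = 6 200 mm², y = 183 mm, Ī = 49 651 667 mm⁴.
Top flange: 180 × 28, A = 5 040 mm², y = 352 mm, Ī = 329 280 mm⁴.
By symmetry the centroid is at mid-height, ȳ = 183 mm.
Transfer each piece to the horizontal axis through the centroid using Ī + A·d² with d = y − 183:
  bottom flange: d = -169 mm → contributes +144 276 720 mm⁴
  web: d = 0 mm → contributes +49 651 667 mm⁴
  top flange: d = 169 mm → contributes +144 276 720 mm⁴
Total I = 338 205 107 mm⁴.
Radius of gyration: k = √(I/A) = √(338 205 107 / 16 280) = 144.133 mm.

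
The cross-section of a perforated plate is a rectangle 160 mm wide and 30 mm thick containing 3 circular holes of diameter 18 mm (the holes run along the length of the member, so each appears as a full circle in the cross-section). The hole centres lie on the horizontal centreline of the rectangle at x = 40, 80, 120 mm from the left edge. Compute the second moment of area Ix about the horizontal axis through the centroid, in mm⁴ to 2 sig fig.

Decompose the section into non-overlapping parts with the origin at the bottom-left of its bounding rectangle.
Plate: 160 × 30, A = 4 800 mm², y = 15 mm, Ī = 360 000 mm⁴.
Hole 1 (subtracted): ⌀18, A = 254.5 mm², y = 15 mm, Ī = 5 153 mm⁴.
Hole 2 (subtracted): ⌀18, A = 254.5 mm², y = 15 mm, Ī = 5 153 mm⁴.
Hole 3 (subtracted): ⌀18, A = 254.5 mm², y = 15 mm, Ī = 5 153 mm⁴.
By symmetry the centroid is at mid-height, ȳ = 15 mm.
All pieces are centred on the horizontal axis through the centroid, so I = ΣĪ (holes subtracted) = 344 541 mm⁴.

Ix ≈ 3.4 × 10⁵ mm⁴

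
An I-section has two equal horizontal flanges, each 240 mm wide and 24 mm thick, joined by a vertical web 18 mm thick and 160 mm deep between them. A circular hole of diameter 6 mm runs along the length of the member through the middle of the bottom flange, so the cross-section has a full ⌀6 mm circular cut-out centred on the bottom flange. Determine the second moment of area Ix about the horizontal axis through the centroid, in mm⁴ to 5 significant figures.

Ix ≈ 1.0396 × 10⁸ mm⁴

Split into non-overlapping primitives; take the origin at the lower-left of the bounding box.
Bottom flange: 240 × 24, A = 5 760 mm², y = 12 mm, Ī = 276 480 mm⁴.
Web: 18 × 160, A = 2 880 mm², y = 104 mm, Ī = 6 144 000 mm⁴.
Top flange: 240 × 24, A = 5 760 mm², y = 196 mm, Ī = 276 480 mm⁴.
Hole (subtracted): ⌀6, A = 28.27433 mm², y = 12 mm, Ī = 63.61725 mm⁴.
Centroid: ȳ = ΣA·y / ΣA = 104.181 mm.
Transfer each piece to the horizontal axis through the centroid using Ī + A·d² with d = y − 104.181:
  bottom flange: d = -92.181 mm → contributes +49 221 137 mm⁴
  web: d = -0.180997 mm → contributes +6 144 094 mm⁴
  top flange: d = 91.819 mm → contributes +48 837 481 mm⁴
  hole: d = -92.181 mm → contributes −240320.1 mm⁴
Total I = 103 962 392 mm⁴.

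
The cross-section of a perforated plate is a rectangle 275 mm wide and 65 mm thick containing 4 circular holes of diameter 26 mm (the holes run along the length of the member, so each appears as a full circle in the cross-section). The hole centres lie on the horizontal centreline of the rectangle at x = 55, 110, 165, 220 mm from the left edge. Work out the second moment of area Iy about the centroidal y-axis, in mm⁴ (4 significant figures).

Iy ≈ 1.045 × 10⁸ mm⁴

Break the section into simple shapes (no overlaps), measuring from the bottom-left corner of the bounding box.
Plate: 275 × 65, A = 17 875 mm², x = 137.5 mm, Ī = 112 649 740 mm⁴.
Hole 1 (subtracted): ⌀26, A = 530.929 mm², x = 55 mm, Ī = 22431.8 mm⁴.
Hole 2 (subtracted): ⌀26, A = 530.929 mm², x = 110 mm, Ī = 22431.8 mm⁴.
Hole 3 (subtracted): ⌀26, A = 530.929 mm², x = 165 mm, Ī = 22431.8 mm⁴.
Hole 4 (subtracted): ⌀26, A = 530.929 mm², x = 220 mm, Ī = 22431.8 mm⁴.
By symmetry the centroid is at mid-width, x̄ = 137.5 mm.
Transfer each piece to the centroidal y-axis using Ī + A·d² with d = x − 137.5:
  plate: d = 0 mm → contributes +112 649 740 mm⁴
  hole 1: d = -82.5 mm → contributes −3 636 068 mm⁴
  hole 2: d = -27.5 mm → contributes −423 947 mm⁴
  hole 3: d = 27.5 mm → contributes −423 947 mm⁴
  hole 4: d = 82.5 mm → contributes −3 636 068 mm⁴
Total I = 104 529 709 mm⁴.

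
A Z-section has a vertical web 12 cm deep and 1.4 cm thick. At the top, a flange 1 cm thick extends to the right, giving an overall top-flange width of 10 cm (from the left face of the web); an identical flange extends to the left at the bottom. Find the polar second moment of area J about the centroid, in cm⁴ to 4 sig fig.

J ≈ 1262 cm⁴

Split into non-overlapping primitives; take the origin at the lower-left of the bounding box.
Web: 1.4 × 12, A = 16.8 cm², y = 6 cm, Ī = 201.6 cm⁴.
Top flange (beyond web): 8.6 × 1, A = 8.6 cm², y = 11.5 cm, Ī = 0.716667 cm⁴.
Bottom flange (beyond web): 8.6 × 1, A = 8.6 cm², y = 0.5 cm, Ī = 0.716667 cm⁴.
Centroid: ȳ = ΣA·y / ΣA = 6 cm.
Transfer each piece to the centroidal x-axis using Ī + A·d² with d = y − 6:
  web: d = 0 cm → contributes +201.6 cm⁴
  top flange (beyond web): d = 5.5 cm → contributes +260.867 cm⁴
  bottom flange (beyond web): d = -5.5 cm → contributes +260.867 cm⁴
Total I = 723.333 cm⁴.
For the y-axis: x̄ = 9.3 cm.
Repeating about the centroidal y-axis gives I_y = 538.753 cm⁴.
Polar second moment: J = I_x + I_y = 1262.09 cm⁴.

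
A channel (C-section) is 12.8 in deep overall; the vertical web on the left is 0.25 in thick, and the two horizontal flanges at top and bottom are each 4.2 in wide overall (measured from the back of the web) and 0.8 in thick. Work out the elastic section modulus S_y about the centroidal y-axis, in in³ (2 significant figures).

S_y ≈ 6.6 in³

Treat the section as a set of non-overlapping primitives; coordinates are from the bounding-box lower-left.
Web: 0.25 × 12.8, A = 3.2 in², x = 0.125 in, Ī = 0.01667 in⁴.
Top flange (beyond web): 3.95 × 0.8, A = 3.16 in², x = 2.225 in, Ī = 4.109 in⁴.
Bottom flange (beyond web): 3.95 × 0.8, A = 3.16 in², x = 2.225 in, Ī = 4.109 in⁴.
Centroid: x̄ = ΣA·x / ΣA = 1.519 in.
Transfer each piece to the centroidal y-axis using Ī + A·d² with d = x − 1.519:
  web: d = -1.394 in → contributes +6.236 in⁴
  top flange (beyond web): d = 0.7059 in → contributes +5.683 in⁴
  bottom flange (beyond web): d = 0.7059 in → contributes +5.683 in⁴
Total I = 17.6 in⁴.
Extreme fibre distance c = 2.681 in; S = I/c = 6.566 in³.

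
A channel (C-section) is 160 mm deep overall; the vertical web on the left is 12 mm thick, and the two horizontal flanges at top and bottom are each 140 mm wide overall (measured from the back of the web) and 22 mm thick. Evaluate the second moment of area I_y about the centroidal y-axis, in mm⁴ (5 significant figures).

Break the section into simple shapes (no overlaps), measuring from the bottom-left corner of the bounding box.
Web: 12 × 160, A = 1 920 mm², x = 6 mm, Ī = 23 040 mm⁴.
Top flange (beyond web): 128 × 22, A = 2 816 mm², x = 76 mm, Ī = 3 844 779 mm⁴.
Bottom flange (beyond web): 128 × 22, A = 2 816 mm², x = 76 mm, Ī = 3 844 779 mm⁴.
Centroid: x̄ = ΣA·x / ΣA = 58.20339 mm.
Transfer each piece to the centroidal y-axis using Ī + A·d² with d = x − 58.20339:
  web: d = -52.20339 mm → contributes +5 255 412 mm⁴
  top flange (beyond web): d = 17.79661 mm → contributes +4 736 660 mm⁴
  bottom flange (beyond web): d = 17.79661 mm → contributes +4 736 660 mm⁴
Total I = 14 728 733 mm⁴.

I_y ≈ 1.4729 × 10⁷ mm⁴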